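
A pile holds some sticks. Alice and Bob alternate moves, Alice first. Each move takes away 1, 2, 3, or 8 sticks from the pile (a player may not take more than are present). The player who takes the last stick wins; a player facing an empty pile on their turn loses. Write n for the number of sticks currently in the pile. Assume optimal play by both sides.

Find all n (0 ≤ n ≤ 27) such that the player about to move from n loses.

0, 4, 9, 13, 18, 22, 27

Use the standard recursion: the mover loses at a terminal position; elsewhere, the mover wins exactly when some move hands the opponent an L position.
n=0: no move → L
n=1: can move to 0, which is L ⇒ W
n=2: can move to 0, which is L ⇒ W
n=3: can move to 0, which is L ⇒ W
n=4: moves to 3(W), 2(W), 1(W); every one is W ⇒ L
n=5: can move to 4, which is L ⇒ W
n=6: can move to 4, which is L ⇒ W
n=7: can move to 4, which is L ⇒ W
n=8: can move to 0, which is L ⇒ W
n=9: moves to 8(W), 7(W), 6(W), 1(W); every one is W ⇒ L
n=10: can move to 9, which is L ⇒ W
n=11: can move to 9, which is L ⇒ W
n=12: can move to 9, which is L ⇒ W
n=13: moves to 12(W), 11(W), 10(W), 5(W); every one is W ⇒ L
n=14: can move to 13, which is L ⇒ W
n=15: can move to 13, which is L ⇒ W
n=16: can move to 13, which is L ⇒ W
n=17: can move to 9, which is L ⇒ W
n=18: moves to 17(W), 16(W), 15(W), 10(W); every one is W ⇒ L
n=19: can move to 18, which is L ⇒ W
n=20: can move to 18, which is L ⇒ W
n=21: can move to 18, which is L ⇒ W
n=22: moves to 21(W), 20(W), 19(W), 14(W); every one is W ⇒ L
n=23: can move to 22, which is L ⇒ W
n=24: can move to 22, which is L ⇒ W
n=25: can move to 22, which is L ⇒ W
n=26: can move to 18, which is L ⇒ W
n=27: moves to 26(W), 25(W), 24(W), 19(W); every one is W ⇒ L
Reading off the rows marked L gives the requested list; there are 7 such values of n.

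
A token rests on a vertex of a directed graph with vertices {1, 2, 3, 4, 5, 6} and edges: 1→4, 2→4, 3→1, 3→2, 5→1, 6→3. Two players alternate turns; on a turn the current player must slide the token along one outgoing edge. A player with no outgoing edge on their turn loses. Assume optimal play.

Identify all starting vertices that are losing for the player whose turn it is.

3, 4, 5

Label each position W (a win for the player to move) or L (a loss). A position with no legal move is L; any other position is W exactly when some move reaches an L, and L when every move reaches a W.
Every edge goes from a vertex to one that appears earlier in the order 4, 2, 1, 3, 5, 6, so processing vertices in that order labels each vertex after all of its successors.
4: no outgoing edge → L
2: W (go to 4, an L position)
1: W (go to 4, an L position)
3: L (options 1(W), 2(W) are all W)
5: L (sole option 1(W) is W)
6: W (go to 3, an L position)
Reading off the rows marked L gives the requested list; there are 3 such vertices.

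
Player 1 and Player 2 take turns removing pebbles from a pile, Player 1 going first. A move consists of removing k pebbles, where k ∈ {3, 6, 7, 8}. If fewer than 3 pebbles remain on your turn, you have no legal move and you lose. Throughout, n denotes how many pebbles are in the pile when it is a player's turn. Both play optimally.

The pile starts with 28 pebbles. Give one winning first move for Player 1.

Remove 6, leaving 22.

Work bottom-up. With no move the player to move loses. Otherwise the position is W if at least one move leads to an L position for the opponent, and L if every move leads to a W.
n=0: no move → L
n=1: no move → L
n=2: no move → L
n=3: →0(L), so W
n=4: →1(L), so W
n=5: →2(L), so W
n=6: →0(L), so W
n=7: →1(L), so W
n=8: →2(L), so W
n=9: →2(L), so W
n=10: →2(L), so W
n=11: →8(W), 5(W), 4(W), 3(W) — all W, so L
n=12: →9(W), 6(W), 5(W), 4(W) — all W, so L
n=13: →10(W), 7(W), 6(W), 5(W) — all W, so L
n=14: →11(L), so W
n=15: →12(L), so W
n=16: →13(L), so W
n=17: →11(L), so W
n=18: →12(L), so W
n=19: →13(L), so W
n=20: →13(L), so W
n=21: →13(L), so W
n=22: →19(W), 16(W), 15(W), 14(W) — all W, so L
n=23: →20(W), 17(W), 16(W), 15(W) — all W, so L
n=24: →21(W), 18(W), 17(W), 16(W) — all W, so L
n=25: →22(L), so W
n=26: →23(L), so W
n=27: →24(L), so W
n=28: →22(L), so W
From 28, the L positions reachable in one move are: 22.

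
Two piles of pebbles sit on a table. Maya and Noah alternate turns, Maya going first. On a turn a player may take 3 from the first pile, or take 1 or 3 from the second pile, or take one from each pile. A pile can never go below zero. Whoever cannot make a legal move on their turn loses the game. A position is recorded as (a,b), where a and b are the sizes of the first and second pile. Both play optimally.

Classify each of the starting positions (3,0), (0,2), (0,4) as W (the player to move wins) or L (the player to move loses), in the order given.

(3,0): W, (0,2): L, (0,4): L

Work bottom-up. With no move the player to move loses. Otherwise the position is W if at least one move leads to an L position for the opponent, and L if every move leads to a W.
No move ever increases a pile, so every position that can arise here has a ≤ 3 and b ≤ 4; it is enough to label the cells with 0 ≤ a ≤ 3 and 0 ≤ b ≤ 4.
Every move lowers a or b (never raises either), so fill the grid row by row in increasing a, and left to right within a row: each cell's successors are then already labelled.
      b=0  b=1  b=2  b=3  b=4
a=0:    L    W    L    W    L
a=1:    L    W    L    W    L
a=2:    L    W    L    W    L
a=3:    W    W    W    W    W
Cells with no legal move (terminal, hence L): (0,0), (1,0), (2,0).
The remaining L cells, each justified by listing all of its moves:
(0,2): only reaches (0,1)(W), which is W → L
(0,4): only reaches (0,3)(W), (0,1)(W), all W → L
(1,2): only reaches (1,1)(W), (0,1)(W), all W → L
(1,4): only reaches (1,3)(W), (1,1)(W), (0,3)(W), all W → L
(2,2): only reaches (2,1)(W), (1,1)(W), all W → L
(2,4): only reaches (2,3)(W), (2,1)(W), (1,3)(W), all W → L
Every other cell has at least one move into one of the L cells above, so it is W.
(3,0): the move to (0,0) reaches an L cell, so W
(0,2): one of the L cells justified above, so L
(0,4): one of the L cells justified above, so L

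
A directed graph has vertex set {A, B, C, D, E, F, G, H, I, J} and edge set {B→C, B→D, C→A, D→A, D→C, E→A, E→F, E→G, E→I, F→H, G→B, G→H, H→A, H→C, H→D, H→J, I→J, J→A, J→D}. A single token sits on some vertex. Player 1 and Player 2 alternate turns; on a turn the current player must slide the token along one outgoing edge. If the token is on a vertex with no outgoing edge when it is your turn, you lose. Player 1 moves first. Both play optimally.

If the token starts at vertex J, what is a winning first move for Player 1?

Label each position W (a win for the player to move) or L (a loss). A position with no legal move is L; any other position is W exactly when some move reaches an L, and L when every move reaches a W.
Every edge goes from a vertex to one that appears earlier in the order A, C, D, B, J, I, H, F, G, E, so processing vertices in that order labels each vertex after all of its successors.
A: no outgoing edge → L
C: →A(L), so W
D: →A(L), so W
B: →D(W), C(W) — all W, so L
J: →A(L), so W
I: →J(W) only, which is W, so L
H: →A(L), so W
F: →H(W) only, which is W, so L
G: →B(L), so W
E: →F(L), so W
From J, the L positions reachable in one move are: A.

Move to A.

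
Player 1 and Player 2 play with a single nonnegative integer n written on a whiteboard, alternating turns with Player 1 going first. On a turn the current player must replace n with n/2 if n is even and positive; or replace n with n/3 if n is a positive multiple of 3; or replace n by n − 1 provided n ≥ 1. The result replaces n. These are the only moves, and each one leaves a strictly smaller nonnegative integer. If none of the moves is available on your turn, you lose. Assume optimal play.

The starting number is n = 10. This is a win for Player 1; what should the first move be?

Move to 5.

Work bottom-up. With no move the player to move loses. Otherwise the position is W if at least one move leads to an L position for the opponent, and L if every move leads to a W.
n=0: no move → L
n=1: reaches L-position 0 → W
n=2: only reaches 1(W), which is W → L
n=3: reaches L-position 2 → W
n=4: reaches L-position 2 → W
n=5: only reaches 4(W), which is W → L
n=6: reaches L-position 2 → W
n=7: only reaches 6(W), which is W → L
n=8: reaches L-position 7 → W
n=9: only reaches 3(W), 8(W), all W → L
n=10: reaches L-position 5 → W
From 10, the L positions reachable in one move are: 5, 9. Any move reaching one of these is winning.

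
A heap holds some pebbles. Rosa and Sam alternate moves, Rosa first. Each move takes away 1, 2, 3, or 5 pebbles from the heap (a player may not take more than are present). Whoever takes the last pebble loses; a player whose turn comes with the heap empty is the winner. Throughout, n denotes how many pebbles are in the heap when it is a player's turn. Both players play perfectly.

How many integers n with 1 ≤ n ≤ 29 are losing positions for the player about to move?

8

Classify positions by backward induction: terminal positions (no move available) are W. From any other position, the mover wins iff some move reaches an L.
n=0: no move; the opponent has just taken the last pebble and therefore loses → W
n=1: L (sole option 0(W) is W)
n=2: W (go to 1, an L position)
n=3: W (go to 1, an L position)
n=4: W (go to 1, an L position)
n=5: L (options 4(W), 3(W), 2(W), 0(W) are all W)
n=6: W (go to 5, an L position)
n=7: W (go to 5, an L position)
n=8: W (go to 5, an L position)
n=9: L (options 8(W), 7(W), 6(W), 4(W) are all W)
n=10: W (go to 9, an L position)
n=11: W (go to 9, an L position)
n=12: W (go to 9, an L position)
n=13: L (options 12(W), 11(W), 10(W), 8(W) are all W)
n=14: W (go to 13, an L position)
n=15: W (go to 13, an L position)
n=16: W (go to 13, an L position)
n=17: L (options 16(W), 15(W), 14(W), 12(W) are all W)
n=18: W (go to 17, an L position)
n=19: W (go to 17, an L position)
n=20: W (go to 17, an L position)
n=21: L (options 20(W), 19(W), 18(W), 16(W) are all W)
n=22: W (go to 21, an L position)
n=23: W (go to 21, an L position)
n=24: W (go to 21, an L position)
n=25: L (options 24(W), 23(W), 22(W), 20(W) are all W)
n=26: W (go to 25, an L position)
n=27: W (go to 25, an L position)
n=28: W (go to 25, an L position)
n=29: L (options 28(W), 27(W), 26(W), 24(W) are all W)
L entries with 1 ≤ n ≤ 29 (the range starts at n=1): n = 1, 5, 9, 13, 17, 21, 25, 29; that makes 8.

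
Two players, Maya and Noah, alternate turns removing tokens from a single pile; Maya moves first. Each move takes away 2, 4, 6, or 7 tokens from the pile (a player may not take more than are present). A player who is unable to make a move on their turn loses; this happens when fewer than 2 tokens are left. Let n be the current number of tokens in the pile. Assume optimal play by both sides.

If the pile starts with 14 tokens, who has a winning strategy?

Work bottom-up. With no move the player to move loses. Otherwise the position is W if at least one move leads to an L position for the opponent, and L if every move leads to a W.
n=0: no move → L
n=1: no move → L
n=2: W (go to 0, an L position)
n=3: W (go to 1, an L position)
n=4: W (go to 0, an L position)
n=5: W (go to 1, an L position)
n=6: W (go to 0, an L position)
n=7: W (go to 1, an L position)
n=8: W (go to 1, an L position)
n=9: L (options 7(W), 5(W), 3(W), 2(W) are all W)
n=10: L (options 8(W), 6(W), 4(W), 3(W) are all W)
n=11: W (go to 9, an L position)
n=12: W (go to 10, an L position)
n=13: W (go to 9, an L position)
n=14: W (go to 10, an L position)
The starting position 14 is W: Maya should remove 4, leaving 10, handing over an L position.

Maya wins.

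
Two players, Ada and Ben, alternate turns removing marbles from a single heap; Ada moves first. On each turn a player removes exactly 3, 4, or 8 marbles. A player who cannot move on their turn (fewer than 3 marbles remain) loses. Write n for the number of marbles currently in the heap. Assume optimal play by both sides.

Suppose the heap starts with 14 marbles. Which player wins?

Compute win/loss labels from the base case upward. A position with no move is L. Any other position is W if it can reach an L in one move, else L.
n=0: no move → L
n=1: no move → L
n=2: no move → L
n=3: →0(L), so W
n=4: →1(L), so W
n=5: →2(L), so W
n=6: →2(L), so W
n=7: →4(W), 3(W) — all W, so L
n=8: →0(L), so W
n=9: →1(L), so W
n=10: →7(L), so W
n=11: →7(L), so W
n=12: →9(W), 8(W), 4(W) — all W, so L
n=13: →10(W), 9(W), 5(W) — all W, so L
n=14: →11(W), 10(W), 6(W) — all W, so L
The starting position 14 is L: whatever Ada does, the opponent receives a W position.

Ben wins.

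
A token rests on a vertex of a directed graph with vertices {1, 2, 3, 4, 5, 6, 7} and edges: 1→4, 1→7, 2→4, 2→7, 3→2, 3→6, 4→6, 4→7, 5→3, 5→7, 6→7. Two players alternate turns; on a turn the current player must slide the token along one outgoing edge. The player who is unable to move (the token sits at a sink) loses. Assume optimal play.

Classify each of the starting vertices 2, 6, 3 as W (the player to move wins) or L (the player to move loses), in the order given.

2: W, 6: W, 3: L

Compute win/loss labels from the base case upward. A position with no move is L. Any other position is W if it can reach an L in one move, else L.
Every edge goes from a vertex to one that appears earlier in the order 7, 6, 4, 2, 3, 5, 1, so processing vertices in that order labels each vertex after all of its successors.
7: no outgoing edge → L
6: reaches L-position 7 → W
4: reaches L-position 7 → W
2: reaches L-position 7 → W
3: only reaches 2(W), 6(W), all W → L
5: reaches L-position 3 → W
1: reaches L-position 7 → W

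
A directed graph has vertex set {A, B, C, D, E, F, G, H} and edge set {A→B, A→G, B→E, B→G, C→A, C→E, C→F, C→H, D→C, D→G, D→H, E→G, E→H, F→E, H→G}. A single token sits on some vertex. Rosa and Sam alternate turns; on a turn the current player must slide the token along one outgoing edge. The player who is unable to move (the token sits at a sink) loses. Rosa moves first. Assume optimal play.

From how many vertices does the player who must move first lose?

Work bottom-up. With no move the player to move loses. Otherwise the position is W if at least one move leads to an L position for the opponent, and L if every move leads to a W.
Every edge goes from a vertex to one that appears earlier in the order G, H, E, B, F, A, C, D, so processing vertices in that order labels each vertex after all of its successors.
G: no outgoing edge → L
H: →G(L), so W
E: →G(L), so W
B: →G(L), so W
F: →E(W) only, which is W, so L
A: →G(L), so W
C: →F(L), so W
D: →G(L), so W
The L vertices are F, G; that is 2 in all.

2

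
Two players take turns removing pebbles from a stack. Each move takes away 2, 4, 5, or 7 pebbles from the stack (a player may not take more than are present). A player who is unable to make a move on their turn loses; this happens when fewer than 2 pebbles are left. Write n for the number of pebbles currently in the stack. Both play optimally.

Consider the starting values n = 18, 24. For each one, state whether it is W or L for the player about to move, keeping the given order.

18: L, 24: W

Work bottom-up. With no move the player to move loses. Otherwise the position is W if at least one move leads to an L position for the opponent, and L if every move leads to a W.
n=0: no move → L
n=1: no move → L
n=2: W (go to 0, an L position)
n=3: W (go to 1, an L position)
n=4: W (go to 0, an L position)
n=5: W (go to 1, an L position)
n=6: W (go to 1, an L position)
n=7: W (go to 0, an L position)
n=8: W (go to 1, an L position)
n=9: L (options 7(W), 5(W), 4(W), 2(W) are all W)
n=10: L (options 8(W), 6(W), 5(W), 3(W) are all W)
n=11: W (go to 9, an L position)
n=12: W (go to 10, an L position)
n=13: W (go to 9, an L position)
n=14: W (go to 10, an L position)
n=15: W (go to 10, an L position)
n=16: W (go to 9, an L position)
n=17: W (go to 10, an L position)
n=18: L (options 16(W), 14(W), 13(W), 11(W) are all W)
n=19: L (options 17(W), 15(W), 14(W), 12(W) are all W)
n=20: W (go to 18, an L position)
n=21: W (go to 19, an L position)
n=22: W (go to 18, an L position)
n=23: W (go to 19, an L position)
n=24: W (go to 19, an L position)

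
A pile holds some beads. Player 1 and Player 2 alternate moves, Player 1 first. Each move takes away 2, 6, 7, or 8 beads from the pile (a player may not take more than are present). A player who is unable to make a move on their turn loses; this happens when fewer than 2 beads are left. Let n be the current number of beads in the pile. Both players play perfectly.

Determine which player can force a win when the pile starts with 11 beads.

Player 1 wins.

Classify positions by backward induction: terminal positions (no move available) are L. From any other position, the mover wins iff some move reaches an L.
n=0: no move → L
n=1: no move → L
n=2: can move to 0, which is L ⇒ W
n=3: can move to 1, which is L ⇒ W
n=4: the only move is to 2(W), a W ⇒ L
n=5: the only move is to 3(W), a W ⇒ L
n=6: can move to 4, which is L ⇒ W
n=7: can move to 5, which is L ⇒ W
n=8: can move to 1, which is L ⇒ W
n=9: can move to 1, which is L ⇒ W
n=10: can move to 4, which is L ⇒ W
n=11: can move to 5, which is L ⇒ W
From 11 Player 1 can remove 6, leaving 5, reaching an L position.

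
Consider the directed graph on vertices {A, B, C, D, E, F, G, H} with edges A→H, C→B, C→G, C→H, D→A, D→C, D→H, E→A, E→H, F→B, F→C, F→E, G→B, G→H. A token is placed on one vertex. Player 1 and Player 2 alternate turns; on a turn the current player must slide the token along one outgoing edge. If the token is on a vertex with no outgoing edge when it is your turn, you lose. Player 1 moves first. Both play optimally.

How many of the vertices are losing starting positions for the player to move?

Compute win/loss labels from the base case upward. A position with no move is L. Any other position is W if it can reach an L in one move, else L.
Every edge goes from a vertex to one that appears earlier in the order B, H, G, C, A, D, E, F, so processing vertices in that order labels each vertex after all of its successors.
B: no outgoing edge → L
H: no outgoing edge → L
G: can move to H, which is L ⇒ W
C: can move to H, which is L ⇒ W
A: can move to H, which is L ⇒ W
D: can move to H, which is L ⇒ W
E: can move to H, which is L ⇒ W
F: can move to B, which is L ⇒ W
The L vertices are B, H; that is 2 in all.

2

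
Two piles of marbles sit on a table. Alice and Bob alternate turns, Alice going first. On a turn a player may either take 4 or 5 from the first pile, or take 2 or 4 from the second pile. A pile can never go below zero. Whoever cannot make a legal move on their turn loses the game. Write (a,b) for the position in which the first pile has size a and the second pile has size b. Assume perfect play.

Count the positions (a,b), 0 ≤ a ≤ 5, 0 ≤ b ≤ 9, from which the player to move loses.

24

Build the W/L table. Terminal = L. A non-terminal position is W if it has a move to some L; otherwise it is L.
Every move lowers a or b (never raises either), so fill the grid row by row in increasing a, and left to right within a row: each cell's successors are then already labelled.
      b=0  b=1  b=2  b=3  b=4  b=5  b=6  b=7  b=8  b=9
a=0:    L    L    W    W    W    W    L    L    W    W
a=1:    L    L    W    W    W    W    L    L    W    W
a=2:    L    L    W    W    W    W    L    L    W    W
a=3:    L    L    W    W    W    W    L    L    W    W
a=4:    W    W    L    L    W    W    W    W    L    L
a=5:    W    W    L    L    W    W    W    W    L    L
Cells with no legal move (terminal, hence L): (0,0), (0,1), (1,0), (1,1), (2,0), (2,1), (3,0), (3,1).
The remaining L cells, each justified by listing all of its moves:
(0,6): L (options (0,4)(W), (0,2)(W) are all W)
(0,7): L (options (0,5)(W), (0,3)(W) are all W)
(1,6): L (options (1,4)(W), (1,2)(W) are all W)
(1,7): L (options (1,5)(W), (1,3)(W) are all W)
(2,6): L (options (2,4)(W), (2,2)(W) are all W)
(2,7): L (options (2,5)(W), (2,3)(W) are all W)
(3,6): L (options (3,4)(W), (3,2)(W) are all W)
(3,7): L (options (3,5)(W), (3,3)(W) are all W)
(4,2): L (options (0,2)(W), (4,0)(W) are all W)
(4,3): L (options (0,3)(W), (4,1)(W) are all W)
(4,8): L (options (0,8)(W), (4,6)(W), (4,4)(W) are all W)
(4,9): L (options (0,9)(W), (4,7)(W), (4,5)(W) are all W)
(5,2): L (options (1,2)(W), (0,2)(W), (5,0)(W) are all W)
(5,3): L (options (1,3)(W), (0,3)(W), (5,1)(W) are all W)
(5,8): L (options (1,8)(W), (0,8)(W), (5,6)(W), (5,4)(W) are all W)
(5,9): L (options (1,9)(W), (0,9)(W), (5,7)(W), (5,5)(W) are all W)
Every other cell has at least one move into one of the L cells above, so it is W.
L cells per row: a=0: 4, a=1: 4, a=2: 4, a=3: 4, a=4: 4, a=5: 4; total 24.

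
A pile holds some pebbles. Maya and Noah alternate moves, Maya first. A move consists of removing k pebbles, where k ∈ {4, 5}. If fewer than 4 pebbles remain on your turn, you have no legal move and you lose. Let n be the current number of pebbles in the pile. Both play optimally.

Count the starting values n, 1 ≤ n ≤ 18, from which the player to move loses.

8

Build the W/L table. Terminal = L. A non-terminal position is W if it has a move to some L; otherwise it is L.
n=0: no move → L
n=1: no move → L
n=2: no move → L
n=3: no move → L
n=4: W (go to 0, an L position)
n=5: W (go to 1, an L position)
n=6: W (go to 2, an L position)
n=7: W (go to 3, an L position)
n=8: W (go to 3, an L position)
n=9: L (options 5(W), 4(W) are all W)
n=10: L (options 6(W), 5(W) are all W)
n=11: L (options 7(W), 6(W) are all W)
n=12: L (options 8(W), 7(W) are all W)
n=13: W (go to 9, an L position)
n=14: W (go to 10, an L position)
n=15: W (go to 11, an L position)
n=16: W (go to 12, an L position)
n=17: W (go to 12, an L position)
n=18: L (options 14(W), 13(W) are all W)
L entries with 1 ≤ n ≤ 18 (n=0 is outside the asked range and is not counted): n = 1, 2, 3, 9, 10, 11, 12, 18; that makes 8.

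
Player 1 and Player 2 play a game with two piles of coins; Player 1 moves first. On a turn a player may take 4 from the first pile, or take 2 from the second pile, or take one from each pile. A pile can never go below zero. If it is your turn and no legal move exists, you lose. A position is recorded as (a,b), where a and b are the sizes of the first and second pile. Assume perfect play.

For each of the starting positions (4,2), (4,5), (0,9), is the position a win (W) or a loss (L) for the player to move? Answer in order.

Work bottom-up. With no move the player to move loses. Otherwise the position is W if at least one move leads to an L position for the opponent, and L if every move leads to a W.
No move ever increases a pile, so every position that can arise here has a ≤ 4 and b ≤ 9; it is enough to label the cells with 0 ≤ a ≤ 4 and 0 ≤ b ≤ 9.
Every move lowers a or b (never raises either), so fill the grid row by row in increasing a, and left to right within a row: each cell's successors are then already labelled.
      b=0  b=1  b=2  b=3  b=4  b=5  b=6  b=7  b=8  b=9
a=0:    L    L    W    W    L    L    W    W    L    L
a=1:    L    W    W    L    L    W    W    L    L    W
a=2:    L    W    W    L    W    W    L    L    W    W
a=3:    L    W    W    L    W    W    L    W    W    L
a=4:    W    W    L    L    W    W    L    W    W    W
Cells with no legal move (terminal, hence L): (0,0), (0,1), (1,0), (2,0), (3,0).
The remaining L cells, each justified by listing all of its moves:
(0,4): the only move is to (0,2)(W), a W ⇒ L
(0,5): the only move is to (0,3)(W), a W ⇒ L
(0,8): the only move is to (0,6)(W), a W ⇒ L
(0,9): the only move is to (0,7)(W), a W ⇒ L
(1,3): moves to (1,1)(W), (0,2)(W); every one is W ⇒ L
(1,4): moves to (1,2)(W), (0,3)(W); every one is W ⇒ L
(1,7): moves to (1,5)(W), (0,6)(W); every one is W ⇒ L
(1,8): moves to (1,6)(W), (0,7)(W); every one is W ⇒ L
(2,3): moves to (2,1)(W), (1,2)(W); every one is W ⇒ L
(2,6): moves to (2,4)(W), (1,5)(W); every one is W ⇒ L
(2,7): moves to (2,5)(W), (1,6)(W); every one is W ⇒ L
(3,3): moves to (3,1)(W), (2,2)(W); every one is W ⇒ L
(3,6): moves to (3,4)(W), (2,5)(W); every one is W ⇒ L
(3,9): moves to (3,7)(W), (2,8)(W); every one is W ⇒ L
(4,2): moves to (0,2)(W), (4,0)(W), (3,1)(W); every one is W ⇒ L
(4,3): moves to (0,3)(W), (4,1)(W), (3,2)(W); every one is W ⇒ L
(4,6): moves to (0,6)(W), (4,4)(W), (3,5)(W); every one is W ⇒ L
Every other cell has at least one move into one of the L cells above, so it is W.
(4,2): one of the L cells justified above, so L
(4,5): the move to (0,5) reaches an L cell, so W
(0,9): one of the L cells justified above, so L

(4,2): L, (4,5): W, (0,9): L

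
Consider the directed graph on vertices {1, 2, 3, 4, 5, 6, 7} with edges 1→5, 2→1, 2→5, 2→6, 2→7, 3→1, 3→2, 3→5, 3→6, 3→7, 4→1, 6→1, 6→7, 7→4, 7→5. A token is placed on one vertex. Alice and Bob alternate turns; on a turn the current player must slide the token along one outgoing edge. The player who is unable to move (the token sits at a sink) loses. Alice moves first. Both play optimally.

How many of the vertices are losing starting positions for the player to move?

3

Work bottom-up. With no move the player to move loses. Otherwise the position is W if at least one move leads to an L position for the opponent, and L if every move leads to a W.
Every edge goes from a vertex to one that appears earlier in the order 5, 1, 4, 7, 6, 2, 3, so processing vertices in that order labels each vertex after all of its successors.
5: no outgoing edge → L
1: reaches L-position 5 → W
4: only reaches 1(W), which is W → L
7: reaches L-position 4 → W
6: only reaches 7(W), 1(W), all W → L
2: reaches L-position 6 → W
3: reaches L-position 6 → W
The L vertices are 4, 5, 6; that is 3 in all.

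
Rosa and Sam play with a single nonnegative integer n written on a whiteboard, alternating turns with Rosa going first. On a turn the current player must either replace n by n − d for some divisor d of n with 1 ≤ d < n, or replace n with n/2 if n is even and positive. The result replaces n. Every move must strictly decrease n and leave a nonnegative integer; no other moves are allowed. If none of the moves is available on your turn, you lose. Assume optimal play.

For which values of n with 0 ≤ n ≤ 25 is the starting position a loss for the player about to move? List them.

0, 1, 3, 5, 7, 9, 11, 13, 15, 17, 19, 21, 23, 25

Label each position W (a win for the player to move) or L (a loss). A position with no legal move is L; any other position is W exactly when some move reaches an L, and L when every move reaches a W.
n=0: no move → L
n=1: no move → L
n=2: reaches L-position 1 → W
n=3: only reaches 2(W), which is W → L
n=4: reaches L-position 3 → W
n=5: only reaches 4(W), which is W → L
n=6: reaches L-position 3 → W
n=7: only reaches 6(W), which is W → L
n=8: reaches L-position 7 → W
n=9: only reaches 6(W), 8(W), all W → L
n=10: reaches L-position 5 → W
n=11: only reaches 10(W), which is W → L
n=12: reaches L-position 9 → W
n=13: only reaches 12(W), which is W → L
n=14: reaches L-position 7 → W
n=15: only reaches 10(W), 12(W), 14(W), all W → L
n=16: reaches L-position 15 → W
n=17: only reaches 16(W), which is W → L
n=18: reaches L-position 9 → W
n=19: only reaches 18(W), which is W → L
n=20: reaches L-position 15 → W
n=21: only reaches 14(W), 18(W), 20(W), all W → L
n=22: reaches L-position 11 → W
n=23: only reaches 22(W), which is W → L
n=24: reaches L-position 21 → W
n=25: only reaches 20(W), 24(W), all W → L
The losing starting values of n are exactly the entries labelled L in this table (14 of them).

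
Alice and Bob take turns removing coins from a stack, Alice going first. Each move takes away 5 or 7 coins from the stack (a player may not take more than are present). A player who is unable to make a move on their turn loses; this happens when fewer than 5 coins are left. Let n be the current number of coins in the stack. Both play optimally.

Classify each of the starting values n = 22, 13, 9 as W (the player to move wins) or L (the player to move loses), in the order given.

22: W, 13: L, 9: W

Use the standard recursion: the mover loses at a terminal position; elsewhere, the mover wins exactly when some move hands the opponent an L position.
n=0: no move → L
n=1: no move → L
n=2: no move → L
n=3: no move → L
n=4: no move → L
n=5: →0(L), so W
n=6: →1(L), so W
n=7: →2(L), so W
n=8: →3(L), so W
n=9: →4(L), so W
n=10: →3(L), so W
n=11: →4(L), so W
n=12: →7(W), 5(W) — all W, so L
n=13: →8(W), 6(W) — all W, so L
n=14: →9(W), 7(W) — all W, so L
n=15: →10(W), 8(W) — all W, so L
n=16: →11(W), 9(W) — all W, so L
n=17: →12(L), so W
n=18: →13(L), so W
n=19: →14(L), so W
n=20: →15(L), so W
n=21: →16(L), so W
n=22: →15(L), so W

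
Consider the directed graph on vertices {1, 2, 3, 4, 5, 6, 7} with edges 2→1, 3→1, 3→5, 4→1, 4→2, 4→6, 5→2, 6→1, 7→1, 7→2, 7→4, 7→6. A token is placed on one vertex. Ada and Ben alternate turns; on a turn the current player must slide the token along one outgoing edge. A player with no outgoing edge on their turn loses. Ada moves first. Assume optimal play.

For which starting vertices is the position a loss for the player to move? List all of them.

Positions with no move are L. A position that does have a move is losing for the player to move precisely when every available move leads to a winning position for the opponent. Fill in the labels:
Every edge goes from a vertex to one that appears earlier in the order 1, 2, 6, 4, 7, 5, 3, so processing vertices in that order labels each vertex after all of its successors.
1: no outgoing edge → L
2: →1(L), so W
6: →1(L), so W
4: →1(L), so W
7: →1(L), so W
5: →2(W) only, which is W, so L
3: →5(L), so W
The losing starting vertices are exactly the entries labelled L in this table (2 of them).

1, 5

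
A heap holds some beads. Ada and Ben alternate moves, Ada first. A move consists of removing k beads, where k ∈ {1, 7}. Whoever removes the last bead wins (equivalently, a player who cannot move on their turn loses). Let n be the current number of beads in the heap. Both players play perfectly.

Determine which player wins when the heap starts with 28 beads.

Classify positions by backward induction: terminal positions (no move available) are L. From any other position, the mover wins iff some move reaches an L.
n=0: no move → L
n=1: →0(L), so W
n=2: →1(W) only, which is W, so L
n=3: →2(L), so W
n=4: →3(W) only, which is W, so L
n=5: →4(L), so W
n=6: →5(W) only, which is W, so L
n=7: →6(L), so W
n=8: →7(W), 1(W) — all W, so L
n=9: →8(L), so W
n=10: →9(W), 3(W) — all W, so L
n=11: →10(L), so W
n=12: →11(W), 5(W) — all W, so L
n=13: →12(L), so W
n=14: →13(W), 7(W) — all W, so L
n=15: →14(L), so W
n=16: →15(W), 9(W) — all W, so L
n=17: →16(L), so W
n=18: →17(W), 11(W) — all W, so L
n=19: →18(L), so W
n=20: →19(W), 13(W) — all W, so L
n=21: →20(L), so W
n=22: →21(W), 15(W) — all W, so L
n=23: →22(L), so W
n=24: →23(W), 17(W) — all W, so L
n=25: →24(L), so W
n=26: →25(W), 19(W) — all W, so L
n=27: →26(L), so W
n=28: →27(W), 21(W) — all W, so L
Every move from 28 reaches a W position, so the mover loses.

Ben wins.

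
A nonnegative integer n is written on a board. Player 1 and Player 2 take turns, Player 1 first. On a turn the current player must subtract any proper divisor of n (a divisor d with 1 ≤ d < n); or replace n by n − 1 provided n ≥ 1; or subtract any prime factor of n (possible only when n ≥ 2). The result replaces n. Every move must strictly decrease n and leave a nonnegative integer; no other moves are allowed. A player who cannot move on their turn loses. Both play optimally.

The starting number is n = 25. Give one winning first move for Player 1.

Move to 20.

Work bottom-up. With no move the player to move loses. Otherwise the position is W if at least one move leads to an L position for the opponent, and L if every move leads to a W.
n=0: no move → L
n=1: W (go to 0, an L position)
n=2: W (go to 0, an L position)
n=3: W (go to 0, an L position)
n=4: L (options 2(W), 3(W) are all W)
n=5: W (go to 0, an L position)
n=6: W (go to 4, an L position)
n=7: W (go to 0, an L position)
n=8: W (go to 4, an L position)
n=9: L (options 6(W), 8(W) are all W)
n=10: W (go to 9, an L position)
n=11: W (go to 0, an L position)
n=12: W (go to 9, an L position)
n=13: W (go to 0, an L position)
n=14: L (options 7(W), 12(W), 13(W) are all W)
n=15: W (go to 14, an L position)
n=16: W (go to 14, an L position)
n=17: W (go to 0, an L position)
n=18: W (go to 9, an L position)
n=19: W (go to 0, an L position)
n=20: L (options 10(W), 15(W), 16(W), 18(W), 19(W) are all W)
n=21: W (go to 14, an L position)
n=22: W (go to 20, an L position)
n=23: W (go to 0, an L position)
n=24: W (go to 20, an L position)
n=25: W (go to 20, an L position)
From 25, the L positions reachable in one move are: 20.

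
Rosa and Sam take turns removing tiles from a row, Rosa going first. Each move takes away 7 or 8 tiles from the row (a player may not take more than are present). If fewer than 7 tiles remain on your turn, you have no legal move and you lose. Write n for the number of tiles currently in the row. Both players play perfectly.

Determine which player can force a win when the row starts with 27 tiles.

Rosa wins.

Use the standard recursion: the mover loses at a terminal position; elsewhere, the mover wins exactly when some move hands the opponent an L position.
n=0: no move → L
n=1: no move → L
n=2: no move → L
n=3: no move → L
n=4: no move → L
n=5: no move → L
n=6: no move → L
n=7: W (go to 0, an L position)
n=8: W (go to 1, an L position)
n=9: W (go to 2, an L position)
n=10: W (go to 3, an L position)
n=11: W (go to 4, an L position)
n=12: W (go to 5, an L position)
n=13: W (go to 6, an L position)
n=14: W (go to 6, an L position)
n=15: L (options 8(W), 7(W) are all W)
n=16: L (options 9(W), 8(W) are all W)
n=17: L (options 10(W), 9(W) are all W)
n=18: L (options 11(W), 10(W) are all W)
n=19: L (options 12(W), 11(W) are all W)
n=20: L (options 13(W), 12(W) are all W)
n=21: L (options 14(W), 13(W) are all W)
n=22: W (go to 15, an L position)
n=23: W (go to 16, an L position)
n=24: W (go to 17, an L position)
n=25: W (go to 18, an L position)
n=26: W (go to 19, an L position)
n=27: W (go to 20, an L position)
The starting position 27 is W: Rosa should remove 7, leaving 20, handing over an L position.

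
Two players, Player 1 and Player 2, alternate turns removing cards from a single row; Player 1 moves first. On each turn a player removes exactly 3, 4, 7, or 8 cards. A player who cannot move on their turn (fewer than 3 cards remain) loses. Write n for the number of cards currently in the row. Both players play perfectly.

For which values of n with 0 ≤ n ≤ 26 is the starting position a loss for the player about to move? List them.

Positions with no move are L. A position that does have a move is losing for the player to move precisely when every available move leads to a winning position for the opponent. Fill in the labels:
n=0: no move → L
n=1: no move → L
n=2: no move → L
n=3: W (go to 0, an L position)
n=4: W (go to 1, an L position)
n=5: W (go to 2, an L position)
n=6: W (go to 2, an L position)
n=7: W (go to 0, an L position)
n=8: W (go to 1, an L position)
n=9: W (go to 2, an L position)
n=10: W (go to 2, an L position)
n=11: L (options 8(W), 7(W), 4(W), 3(W) are all W)
n=12: L (options 9(W), 8(W), 5(W), 4(W) are all W)
n=13: L (options 10(W), 9(W), 6(W), 5(W) are all W)
n=14: W (go to 11, an L position)
n=15: W (go to 12, an L position)
n=16: W (go to 13, an L position)
n=17: W (go to 13, an L position)
n=18: W (go to 11, an L position)
n=19: W (go to 12, an L position)
n=20: W (go to 13, an L position)
n=21: W (go to 13, an L position)
n=22: L (options 19(W), 18(W), 15(W), 14(W) are all W)
n=23: L (options 20(W), 19(W), 16(W), 15(W) are all W)
n=24: L (options 21(W), 20(W), 17(W), 16(W) are all W)
n=25: W (go to 22, an L position)
n=26: W (go to 23, an L position)
The losing starting values of n are exactly the entries labelled L in this table (9 of them).

0, 1, 2, 11, 12, 13, 22, 23, 24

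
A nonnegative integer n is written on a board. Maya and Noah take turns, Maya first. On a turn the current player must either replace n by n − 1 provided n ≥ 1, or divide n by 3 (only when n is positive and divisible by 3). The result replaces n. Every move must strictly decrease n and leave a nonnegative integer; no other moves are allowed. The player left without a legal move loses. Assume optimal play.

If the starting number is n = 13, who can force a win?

Label each position W (a win for the player to move) or L (a loss). A position with no legal move is L; any other position is W exactly when some move reaches an L, and L when every move reaches a W.
n=0: no move → L
n=1: W (go to 0, an L position)
n=2: L (sole option 1(W) is W)
n=3: W (go to 2, an L position)
n=4: L (sole option 3(W) is W)
n=5: W (go to 4, an L position)
n=6: W (go to 2, an L position)
n=7: L (sole option 6(W) is W)
n=8: W (go to 7, an L position)
n=9: L (options 3(W), 8(W) are all W)
n=10: W (go to 9, an L position)
n=11: L (sole option 10(W) is W)
n=12: W (go to 4, an L position)
n=13: L (sole option 12(W) is W)
Every move from 13 reaches a W position, so the mover loses.

Noah wins.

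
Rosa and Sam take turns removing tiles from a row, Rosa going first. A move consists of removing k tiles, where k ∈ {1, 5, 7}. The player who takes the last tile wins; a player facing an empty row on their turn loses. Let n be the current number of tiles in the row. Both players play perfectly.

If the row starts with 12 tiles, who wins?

Classify positions by backward induction: terminal positions (no move available) are L. From any other position, the mover wins iff some move reaches an L.
n=0: no move → L
n=1: W (go to 0, an L position)
n=2: L (sole option 1(W) is W)
n=3: W (go to 2, an L position)
n=4: L (sole option 3(W) is W)
n=5: W (go to 4, an L position)
n=6: L (options 5(W), 1(W) are all W)
n=7: W (go to 6, an L position)
n=8: L (options 7(W), 3(W), 1(W) are all W)
n=9: W (go to 8, an L position)
n=10: L (options 9(W), 5(W), 3(W) are all W)
n=11: W (go to 10, an L position)
n=12: L (options 11(W), 7(W), 5(W) are all W)
Every move from 12 reaches a W position, so the mover loses.

Sam wins.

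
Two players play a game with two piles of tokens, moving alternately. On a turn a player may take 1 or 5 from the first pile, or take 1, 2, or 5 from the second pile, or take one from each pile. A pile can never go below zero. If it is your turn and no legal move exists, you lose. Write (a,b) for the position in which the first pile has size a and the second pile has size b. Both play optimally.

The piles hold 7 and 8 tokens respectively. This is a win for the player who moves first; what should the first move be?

Move to (7,6).

Work bottom-up. With no move the player to move loses. Otherwise the position is W if at least one move leads to an L position for the opponent, and L if every move leads to a W.
No move ever increases a pile, so every position that can arise here has a ≤ 7 and b ≤ 8; it is enough to label the cells with 0 ≤ a ≤ 7 and 0 ≤ b ≤ 8.
Every move lowers a or b (never raises either), so fill the grid row by row in increasing a, and left to right within a row: each cell's successors are then already labelled.
      b=0  b=1  b=2  b=3  b=4  b=5  b=6  b=7  b=8
a=0:    L    W    W    L    W    W    L    W    W
a=1:    W    W    L    W    W    L    W    W    L
a=2:    L    W    W    W    L    W    W    L    W
a=3:    W    W    L    W    W    W    L    W    W
a=4:    L    W    W    W    L    W    W    W    L
a=5:    W    W    L    W    W    W    W    W    W
a=6:    L    W    W    W    L    W    W    L    W
a=7:    W    W    L    W    W    W    L    W    W
Cells with no legal move (terminal, hence L): (0,0).
The remaining L cells, each justified by listing all of its moves:
(0,3): L (options (0,2)(W), (0,1)(W) are all W)
(0,6): L (options (0,5)(W), (0,4)(W), (0,1)(W) are all W)
(1,2): L (options (0,2)(W), (1,1)(W), (1,0)(W), (0,1)(W) are all W)
(1,5): L (options (0,5)(W), (1,4)(W), (1,3)(W), (1,0)(W), (0,4)(W) are all W)
(1,8): L (options (0,8)(W), (1,7)(W), (1,6)(W), (1,3)(W), (0,7)(W) are all W)
(2,0): L (sole option (1,0)(W) is W)
(2,4): L (options (1,4)(W), (2,3)(W), (2,2)(W), (1,3)(W) are all W)
(2,7): L (options (1,7)(W), (2,6)(W), (2,5)(W), (2,2)(W), (1,6)(W) are all W)
(3,2): L (options (2,2)(W), (3,1)(W), (3,0)(W), (2,1)(W) are all W)
(3,6): L (options (2,6)(W), (3,5)(W), (3,4)(W), (3,1)(W), (2,5)(W) are all W)
(4,0): L (sole option (3,0)(W) is W)
(4,4): L (options (3,4)(W), (4,3)(W), (4,2)(W), (3,3)(W) are all W)
(4,8): L (options (3,8)(W), (4,7)(W), (4,6)(W), (4,3)(W), (3,7)(W) are all W)
(5,2): L (options (4,2)(W), (0,2)(W), (5,1)(W), (5,0)(W), (4,1)(W) are all W)
(6,0): L (options (5,0)(W), (1,0)(W) are all W)
(6,4): L (options (5,4)(W), (1,4)(W), (6,3)(W), (6,2)(W), (5,3)(W) are all W)
(6,7): L (options (5,7)(W), (1,7)(W), (6,6)(W), (6,5)(W), (6,2)(W), (5,6)(W) are all W)
(7,2): L (options (6,2)(W), (2,2)(W), (7,1)(W), (7,0)(W), (6,1)(W) are all W)
(7,6): L (options (6,6)(W), (2,6)(W), (7,5)(W), (7,4)(W), (7,1)(W), (6,5)(W) are all W)
Every other cell has at least one move into one of the L cells above, so it is W.
From (7,8), the L positions reachable in one move are: (7,6), (6,7). Any move reaching one of these is winning.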